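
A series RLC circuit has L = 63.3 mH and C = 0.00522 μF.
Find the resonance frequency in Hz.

Step 1 — Resonance condition Im(Z)=0 gives ω₀ = 1/√(LC).
Step 2 — ω₀ = 1/√(0.0633·5.22e-09) = 5.501e+04 rad/s.
Step 3 — f₀ = ω₀/(2π) = 8756 Hz.

f₀ = 8756 Hz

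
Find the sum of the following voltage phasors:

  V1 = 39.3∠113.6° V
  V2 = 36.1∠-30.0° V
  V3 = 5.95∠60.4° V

Step 1 — Convert each phasor to rectangular form:
  V1 = 39.3·(cos(113.6°) + j·sin(113.6°)) = -15.73 + j36.01 V
  V2 = 36.1·(cos(-30.0°) + j·sin(-30.0°)) = 31.26 - j18.05 V
  V3 = 5.95·(cos(60.4°) + j·sin(60.4°)) = 2.939 + j5.173 V
Step 2 — Sum components: V_total = 18.47 + j23.14 V.
Step 3 — Convert to polar: |V_total| = 29.6 V, ∠V_total = 51.4°.

V_total = 29.6∠51.4° V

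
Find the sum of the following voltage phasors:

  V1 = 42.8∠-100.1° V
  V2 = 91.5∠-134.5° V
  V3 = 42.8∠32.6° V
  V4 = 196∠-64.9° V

Step 1 — Convert each phasor to rectangular form:
  V1 = 42.8·(cos(-100.1°) + j·sin(-100.1°)) = -7.506 - j42.14 V
  V2 = 91.5·(cos(-134.5°) + j·sin(-134.5°)) = -64.13 - j65.26 V
  V3 = 42.8·(cos(32.6°) + j·sin(32.6°)) = 36.06 + j23.06 V
  V4 = 196·(cos(-64.9°) + j·sin(-64.9°)) = 83.14 - j177.5 V
Step 2 — Sum components: V_total = 47.56 - j261.8 V.
Step 3 — Convert to polar: |V_total| = 266.1 V, ∠V_total = -79.7°.

V_total = 266.1∠-79.7° V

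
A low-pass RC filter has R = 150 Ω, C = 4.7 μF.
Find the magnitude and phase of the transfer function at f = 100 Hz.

Step 1 — Angular frequency: ω = 2π·100 = 628.3 rad/s.
Step 2 — Transfer function: H(jω) = 1/(1 + jωRC).
Step 3 — Denominator: 1 + jωRC = 1 + j·628.3·150·4.7e-06 = 1 + j0.443.
Step 4 — H = 0.836 - j0.3703.
Step 5 — Magnitude: |H| = 0.9143 (-0.8 dB); phase: φ = -23.9°.

|H| = 0.9143 (-0.8 dB), φ = -23.9°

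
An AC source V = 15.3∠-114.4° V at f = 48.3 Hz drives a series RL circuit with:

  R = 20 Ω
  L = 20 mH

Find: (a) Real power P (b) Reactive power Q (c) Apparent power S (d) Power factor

Step 1 — Angular frequency: ω = 2π·f = 2π·48.3 = 303.5 rad/s.
Step 2 — Component impedances:
  R: Z = R = 20 Ω
  L: Z = jωL = j·303.5·0.02 = 0 + j6.07 Ω
Step 3 — Series combination: Z_total = R + L = 20 + j6.07 Ω = 20.9∠16.9° Ω.
Step 4 — Source phasor: V = 15.3∠-114.4° V = -6.32 - j13.93 V.
Step 5 — Current: I = V / Z = -0.483 - j0.5501 A = 0.732∠-131.3° A.
Step 6 — Complex power: S = V·I* = 10.72 + j3.253 VA.
Step 7 — Real power: P = Re(S) = 10.72 W.
Step 8 — Reactive power: Q = Im(S) = 3.253 VAR.
Step 9 — Apparent power: |S| = 11.2 VA.
Step 10 — Power factor: PF = P/|S| = 0.9569 (lagging).

(a) P = 10.72 W  (b) Q = 3.253 VAR  (c) S = 11.2 VA  (d) PF = 0.9569 (lagging)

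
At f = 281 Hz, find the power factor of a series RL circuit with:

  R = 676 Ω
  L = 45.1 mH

Step 1 — Angular frequency: ω = 2π·f = 2π·281 = 1766 rad/s.
Step 2 — Component impedances:
  R: Z = R = 676 Ω
  L: Z = jωL = j·1766·0.0451 = 0 + j79.63 Ω
Step 3 — Series combination: Z_total = R + L = 676 + j79.63 Ω = 680.7∠6.7° Ω.
Step 4 — Power factor: PF = cos(φ) = Re(Z)/|Z| = 676/680.7 = 0.9931.
Step 5 — Type: Im(Z) = 79.63 ⇒ lagging (phase φ = 6.7°).

PF = 0.9931 (lagging, φ = 6.7°)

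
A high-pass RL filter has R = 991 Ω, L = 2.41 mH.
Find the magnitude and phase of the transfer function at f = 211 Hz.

Step 1 — Angular frequency: ω = 2π·211 = 1326 rad/s.
Step 2 — Transfer function: H(jω) = jωL/(R + jωL).
Step 3 — Numerator jωL = j·3.195; denominator R + jωL = 991 + j3.195.
Step 4 — H = 1.039e-05 + j0.003224.
Step 5 — Magnitude: |H| = 0.003224 (-49.8 dB); phase: φ = 89.8°.

|H| = 0.003224 (-49.8 dB), φ = 89.8°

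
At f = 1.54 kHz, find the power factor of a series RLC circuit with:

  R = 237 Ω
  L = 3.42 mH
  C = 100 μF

Step 1 — Angular frequency: ω = 2π·f = 2π·1540 = 9676 rad/s.
Step 2 — Component impedances:
  R: Z = R = 237 Ω
  L: Z = jωL = j·9676·0.00342 = 0 + j33.09 Ω
  C: Z = 1/(jωC) = -j/(ω·C) = 0 - j1.033 Ω
Step 3 — Series combination: Z_total = R + L + C = 237 + j32.06 Ω = 239.2∠7.7° Ω.
Step 4 — Power factor: PF = cos(φ) = Re(Z)/|Z| = 237/239.16 = 0.991.
Step 5 — Type: Im(Z) = 32.06 ⇒ lagging (phase φ = 7.7°).

PF = 0.991 (lagging, φ = 7.7°)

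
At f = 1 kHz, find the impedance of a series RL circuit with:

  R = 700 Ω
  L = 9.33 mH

Step 1 — Angular frequency: ω = 2π·f = 2π·1000 = 6283 rad/s.
Step 2 — Component impedances:
  R: Z = R = 700 Ω
  L: Z = jωL = j·6283·0.00933 = 0 + j58.62 Ω
Step 3 — Series combination: Z_total = R + L = 700 + j58.62 Ω = 702.5∠4.8° Ω.

Z = 700 + j58.62 Ω = 702.5∠4.8° Ω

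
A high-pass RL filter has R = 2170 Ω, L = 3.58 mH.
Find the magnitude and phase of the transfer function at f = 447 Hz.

Step 1 — Angular frequency: ω = 2π·447 = 2809 rad/s.
Step 2 — Transfer function: H(jω) = jωL/(R + jωL).
Step 3 — Numerator jωL = j·10.05; denominator R + jωL = 2170 + j10.05.
Step 4 — H = 2.147e-05 + j0.004633.
Step 5 — Magnitude: |H| = 0.004633 (-46.7 dB); phase: φ = 89.7°.

|H| = 0.004633 (-46.7 dB), φ = 89.7°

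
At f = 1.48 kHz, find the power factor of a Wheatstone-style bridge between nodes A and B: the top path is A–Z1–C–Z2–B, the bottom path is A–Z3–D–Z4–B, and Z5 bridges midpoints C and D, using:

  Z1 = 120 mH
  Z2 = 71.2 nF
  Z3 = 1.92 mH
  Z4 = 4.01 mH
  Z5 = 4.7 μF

Step 1 — Angular frequency: ω = 2π·f = 2π·1480 = 9299 rad/s.
Step 2 — Component impedances:
  Z1: Z = jωL = j·9299·0.12 = 0 + j1116 Ω
  Z2: Z = 1/(jωC) = -j/(ω·C) = 0 - j1510 Ω
  Z3: Z = jωL = j·9299·0.00192 = 0 + j17.85 Ω
  Z4: Z = jωL = j·9299·0.00401 = 0 + j37.29 Ω
  Z5: Z = 1/(jωC) = -j/(ω·C) = 0 - j22.88 Ω
Step 3 — Bridge requires nodal analysis (the Z5 bridge couples midpoints C and D, so the two paths cannot be reduced to a simple series/parallel combination). Setting node B to ground and injecting 1 A at node A, the 3-node admittance system at A, C, D solves to V_A = Z_AB = 0 + j55.77 Ω = 55.77∠90.0° Ω.
Step 4 — Power factor: PF = cos(φ) = Re(Z)/|Z| = 0/55.77 = 0.
Step 5 — Type: Im(Z) = 55.77 ⇒ lagging (phase φ = 90.0°).

PF = 0 (lagging, φ = 90.0°)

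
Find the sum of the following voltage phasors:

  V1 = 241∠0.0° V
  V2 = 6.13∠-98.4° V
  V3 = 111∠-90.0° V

Step 1 — Convert each phasor to rectangular form:
  V1 = 241·(cos(0.0°) + j·sin(0.0°)) = 241 V
  V2 = 6.13·(cos(-98.4°) + j·sin(-98.4°)) = -0.8955 - j6.064 V
  V3 = 111·(cos(-90.0°) + j·sin(-90.0°)) = 0 - j111 V
Step 2 — Sum components: V_total = 240.1 - j117.1 V.
Step 3 — Convert to polar: |V_total| = 267.1 V, ∠V_total = -26.0°.

V_total = 267.1∠-26.0° V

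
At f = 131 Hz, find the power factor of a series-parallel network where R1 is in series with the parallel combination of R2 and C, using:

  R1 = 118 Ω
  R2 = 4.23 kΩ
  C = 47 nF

Step 1 — Angular frequency: ω = 2π·f = 2π·131 = 823.1 rad/s.
Step 2 — Component impedances:
  R1: Z = R = 118 Ω
  R2: Z = R = 4230 Ω
  C: Z = 1/(jωC) = -j/(ω·C) = 0 - j2.585e+04 Ω
Step 3 — Parallel branch: R2 || C = 1/(1/R2 + 1/C) = 4120 - j674.1 Ω.
Step 4 — Series with R1: Z_total = R1 + (R2 || C) = 4238 - j674.1 Ω = 4291∠-9.0° Ω.
Step 5 — Power factor: PF = cos(φ) = Re(Z)/|Z| = 4238/4291 = 0.9876.
Step 6 — Type: Im(Z) = -674.1 ⇒ leading (phase φ = -9.0°).

PF = 0.9876 (leading, φ = -9.0°)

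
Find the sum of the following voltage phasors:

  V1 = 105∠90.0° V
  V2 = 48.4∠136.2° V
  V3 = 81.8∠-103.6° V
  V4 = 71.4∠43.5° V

Step 1 — Convert each phasor to rectangular form:
  V1 = 105·(cos(90.0°) + j·sin(90.0°)) = 0 + j105 V
  V2 = 48.4·(cos(136.2°) + j·sin(136.2°)) = -34.93 + j33.5 V
  V3 = 81.8·(cos(-103.6°) + j·sin(-103.6°)) = -19.23 - j79.51 V
  V4 = 71.4·(cos(43.5°) + j·sin(43.5°)) = 51.79 + j49.15 V
Step 2 — Sum components: V_total = -2.376 + j108.1 V.
Step 3 — Convert to polar: |V_total| = 108.2 V, ∠V_total = 91.3°.

V_total = 108.2∠91.3° V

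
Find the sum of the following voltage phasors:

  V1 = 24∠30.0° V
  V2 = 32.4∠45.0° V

Step 1 — Convert each phasor to rectangular form:
  V1 = 24·(cos(30.0°) + j·sin(30.0°)) = 20.78 + j12 V
  V2 = 32.4·(cos(45.0°) + j·sin(45.0°)) = 22.91 + j22.91 V
Step 2 — Sum components: V_total = 43.69 + j34.91 V.
Step 3 — Convert to polar: |V_total| = 55.93 V, ∠V_total = 38.6°.

V_total = 55.93∠38.6° V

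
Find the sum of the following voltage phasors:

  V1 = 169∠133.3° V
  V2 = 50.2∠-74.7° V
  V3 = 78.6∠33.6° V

Step 1 — Convert each phasor to rectangular form:
  V1 = 169·(cos(133.3°) + j·sin(133.3°)) = -115.9 + j123 V
  V2 = 50.2·(cos(-74.7°) + j·sin(-74.7°)) = 13.25 - j48.42 V
  V3 = 78.6·(cos(33.6°) + j·sin(33.6°)) = 65.47 + j43.5 V
Step 2 — Sum components: V_total = -37.19 + j118.1 V.
Step 3 — Convert to polar: |V_total| = 123.8 V, ∠V_total = 107.5°.

V_total = 123.8∠107.5° V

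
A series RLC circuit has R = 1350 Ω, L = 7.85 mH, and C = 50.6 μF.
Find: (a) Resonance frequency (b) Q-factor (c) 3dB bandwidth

Step 1 — Resonance: ω₀ = 1/√(LC) = 1/√(0.00785·5.06e-05) = 1587 rad/s.
Step 2 — f₀ = ω₀/(2π) = 252.5 Hz.
Step 3 — Series Q: Q = ω₀L/R = 1587·0.00785/1350 = 0.009226.
Step 4 — Bandwidth: Δω = ω₀/Q = 1.72e+05 rad/s; BW = Δω/(2π) = 2.737e+04 Hz.

(a) f₀ = 252.5 Hz  (b) Q = 0.009226  (c) BW = 2.737e+04 Hz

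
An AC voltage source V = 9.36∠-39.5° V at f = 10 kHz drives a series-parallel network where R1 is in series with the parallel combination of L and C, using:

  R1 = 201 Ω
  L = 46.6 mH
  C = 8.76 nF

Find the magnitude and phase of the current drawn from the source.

Step 1 — Angular frequency: ω = 2π·f = 2π·1e+04 = 6.283e+04 rad/s.
Step 2 — Component impedances:
  R1: Z = R = 201 Ω
  L: Z = jωL = j·6.283e+04·0.0466 = 0 + j2928 Ω
  C: Z = 1/(jωC) = -j/(ω·C) = 0 - j1817 Ω
Step 3 — Parallel branch: L || C = 1/(1/L + 1/C) = 0 - j4788 Ω.
Step 4 — Series with R1: Z_total = R1 + (L || C) = 201 - j4788 Ω = 4792∠-87.6° Ω.
Step 5 — Source phasor: V = 9.36∠-39.5° V = 7.222 - j5.954 V.
Step 6 — Ohm's law: I = V / Z_total = (7.222 - j5.954) / (201 - j4788) = 0.001305 + j0.001454 A.
Step 7 — Convert to polar: |I| = 0.001953 A, ∠I = 48.1°.

I = 0.001953∠48.1° A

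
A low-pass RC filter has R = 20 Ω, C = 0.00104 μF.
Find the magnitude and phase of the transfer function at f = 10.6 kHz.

Step 1 — Angular frequency: ω = 2π·1.06e+04 = 6.66e+04 rad/s.
Step 2 — Transfer function: H(jω) = 1/(1 + jωRC).
Step 3 — Denominator: 1 + jωRC = 1 + j·6.66e+04·20·1.04e-09 = 1 + j0.001385.
Step 4 — H = 1 - j0.001385.
Step 5 — Magnitude: |H| = 1 (-0.0 dB); phase: φ = -0.1°.

|H| = 1 (-0.0 dB), φ = -0.1°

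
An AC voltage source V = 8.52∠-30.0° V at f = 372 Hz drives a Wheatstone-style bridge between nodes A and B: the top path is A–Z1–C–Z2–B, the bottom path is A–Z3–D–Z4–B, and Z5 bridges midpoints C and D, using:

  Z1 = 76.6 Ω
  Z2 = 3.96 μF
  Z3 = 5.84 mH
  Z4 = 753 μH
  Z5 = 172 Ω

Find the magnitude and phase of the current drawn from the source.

Step 1 — Angular frequency: ω = 2π·f = 2π·372 = 2337 rad/s.
Step 2 — Component impedances:
  Z1: Z = R = 76.6 Ω
  Z2: Z = 1/(jωC) = -j/(ω·C) = 0 - j108 Ω
  Z3: Z = jωL = j·2337·0.00584 = 0 + j13.65 Ω
  Z4: Z = jωL = j·2337·0.000753 = 0 + j1.76 Ω
  Z5: Z = R = 172 Ω
Step 3 — Bridge requires nodal analysis (the Z5 bridge couples midpoints C and D, so the two paths cannot be reduced to a simple series/parallel combination). Setting node B to ground and injecting 1 A at node A, the 3-node admittance system at A, C, D solves to V_A = Z_AB = 1.357 + j16.29 Ω = 16.35∠85.2° Ω.
Step 4 — Source phasor: V = 8.52∠-30.0° V = 7.379 - j4.26 V.
Step 5 — Ohm's law: I = V / Z_total = (7.379 - j4.26) / (1.357 + j16.29) = -0.2222 - j0.4714 A.
Step 6 — Convert to polar: |I| = 0.5211 A, ∠I = -115.2°.

I = 0.5211∠-115.2° A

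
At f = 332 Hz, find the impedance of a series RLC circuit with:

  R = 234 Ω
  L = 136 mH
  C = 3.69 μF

Step 1 — Angular frequency: ω = 2π·f = 2π·332 = 2086 rad/s.
Step 2 — Component impedances:
  R: Z = R = 234 Ω
  L: Z = jωL = j·2086·0.136 = 0 + j283.7 Ω
  C: Z = 1/(jωC) = -j/(ω·C) = 0 - j129.9 Ω
Step 3 — Series combination: Z_total = R + L + C = 234 + j153.8 Ω = 280∠33.3° Ω.

Z = 234 + j153.8 Ω = 280∠33.3° Ω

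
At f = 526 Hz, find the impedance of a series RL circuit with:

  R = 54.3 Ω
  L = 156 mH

Step 1 — Angular frequency: ω = 2π·f = 2π·526 = 3305 rad/s.
Step 2 — Component impedances:
  R: Z = R = 54.3 Ω
  L: Z = jωL = j·3305·0.156 = 0 + j515.6 Ω
Step 3 — Series combination: Z_total = R + L = 54.3 + j515.6 Ω = 518.4∠84.0° Ω.

Z = 54.3 + j515.6 Ω = 518.4∠84.0° Ω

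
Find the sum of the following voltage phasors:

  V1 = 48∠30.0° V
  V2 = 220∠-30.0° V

Step 1 — Convert each phasor to rectangular form:
  V1 = 48·(cos(30.0°) + j·sin(30.0°)) = 41.57 + j24 V
  V2 = 220·(cos(-30.0°) + j·sin(-30.0°)) = 190.5 - j110 V
Step 2 — Sum components: V_total = 232.1 - j86 V.
Step 3 — Convert to polar: |V_total| = 247.5 V, ∠V_total = -20.3°.

V_total = 247.5∠-20.3° V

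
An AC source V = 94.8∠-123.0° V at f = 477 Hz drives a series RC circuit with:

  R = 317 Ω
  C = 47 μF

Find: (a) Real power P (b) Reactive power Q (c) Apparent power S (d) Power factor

Step 1 — Angular frequency: ω = 2π·f = 2π·477 = 2997 rad/s.
Step 2 — Component impedances:
  R: Z = R = 317 Ω
  C: Z = 1/(jωC) = -j/(ω·C) = 0 - j7.099 Ω
Step 3 — Series combination: Z_total = R + C = 317 - j7.099 Ω = 317.1∠-1.3° Ω.
Step 4 — Source phasor: V = 94.8∠-123.0° V = -51.63 - j79.51 V.
Step 5 — Current: I = V / Z = -0.1572 - j0.2543 A = 0.299∠-121.7° A.
Step 6 — Complex power: S = V·I* = 28.34 - j0.6346 VA.
Step 7 — Real power: P = Re(S) = 28.34 W.
Step 8 — Reactive power: Q = Im(S) = -0.6346 VAR.
Step 9 — Apparent power: |S| = 28.34 VA.
Step 10 — Power factor: PF = P/|S| = 0.9997 (leading).

(a) P = 28.34 W  (b) Q = -0.6346 VAR  (c) S = 28.34 VA  (d) PF = 0.9997 (leading)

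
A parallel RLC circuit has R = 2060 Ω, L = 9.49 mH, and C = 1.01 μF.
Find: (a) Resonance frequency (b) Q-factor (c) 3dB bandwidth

Step 1 — Resonance: ω₀ = 1/√(LC) = 1/√(0.00949·1.01e-06) = 1.021e+04 rad/s.
Step 2 — f₀ = ω₀/(2π) = 1626 Hz.
Step 3 — Parallel Q: Q = R/(ω₀L) = 2060/(1.021e+04·0.00949) = 21.25.
Step 4 — Bandwidth: Δω = ω₀/Q = 480.6 rad/s; BW = Δω/(2π) = 76.49 Hz.

(a) f₀ = 1626 Hz  (b) Q = 21.25  (c) BW = 76.49 Hz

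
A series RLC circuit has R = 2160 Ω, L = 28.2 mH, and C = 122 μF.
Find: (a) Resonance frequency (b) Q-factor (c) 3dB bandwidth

Step 1 — Resonance: ω₀ = 1/√(LC) = 1/√(0.0282·0.000122) = 539.1 rad/s.
Step 2 — f₀ = ω₀/(2π) = 85.81 Hz.
Step 3 — Series Q: Q = ω₀L/R = 539.1·0.0282/2160 = 0.007039.
Step 4 — Bandwidth: Δω = ω₀/Q = 7.66e+04 rad/s; BW = Δω/(2π) = 1.219e+04 Hz.

(a) f₀ = 85.81 Hz  (b) Q = 0.007039  (c) BW = 1.219e+04 Hz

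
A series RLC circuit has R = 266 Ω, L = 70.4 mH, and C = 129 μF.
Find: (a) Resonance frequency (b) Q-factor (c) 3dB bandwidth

Step 1 — Resonance: ω₀ = 1/√(LC) = 1/√(0.0704·0.000129) = 331.8 rad/s.
Step 2 — f₀ = ω₀/(2π) = 52.81 Hz.
Step 3 — Series Q: Q = ω₀L/R = 331.8·0.0704/266 = 0.08782.
Step 4 — Bandwidth: Δω = ω₀/Q = 3778 rad/s; BW = Δω/(2π) = 601.4 Hz.

(a) f₀ = 52.81 Hz  (b) Q = 0.08782  (c) BW = 601.4 Hz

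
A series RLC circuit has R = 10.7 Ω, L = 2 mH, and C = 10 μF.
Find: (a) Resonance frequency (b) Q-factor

Step 1 — Resonance condition Im(Z)=0 gives ω₀ = 1/√(LC).
Step 2 — ω₀ = 1/√(0.002·1e-05) = 7071 rad/s.
Step 3 — f₀ = ω₀/(2π) = 1125 Hz.
Step 4 — Series Q: Q = ω₀L/R = 7071·0.002/10.7 = 1.322.

(a) f₀ = 1125 Hz  (b) Q = 1.322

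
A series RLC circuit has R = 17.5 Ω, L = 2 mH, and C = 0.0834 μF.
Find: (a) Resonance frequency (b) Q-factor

Step 1 — Resonance condition Im(Z)=0 gives ω₀ = 1/√(LC).
Step 2 — ω₀ = 1/√(0.002·8.34e-08) = 7.743e+04 rad/s.
Step 3 — f₀ = ω₀/(2π) = 1.232e+04 Hz.
Step 4 — Series Q: Q = ω₀L/R = 7.743e+04·0.002/17.5 = 8.849.

(a) f₀ = 1.232e+04 Hz  (b) Q = 8.849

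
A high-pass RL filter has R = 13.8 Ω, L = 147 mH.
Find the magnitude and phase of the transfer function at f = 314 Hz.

Step 1 — Angular frequency: ω = 2π·314 = 1973 rad/s.
Step 2 — Transfer function: H(jω) = jωL/(R + jωL).
Step 3 — Numerator jωL = j·290; denominator R + jωL = 13.8 + j290.
Step 4 — H = 0.9977 + j0.04748.
Step 5 — Magnitude: |H| = 0.9989 (-0.0 dB); phase: φ = 2.7°.

|H| = 0.9989 (-0.0 dB), φ = 2.7°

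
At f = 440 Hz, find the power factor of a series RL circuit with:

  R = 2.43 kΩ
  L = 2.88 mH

Step 1 — Angular frequency: ω = 2π·f = 2π·440 = 2765 rad/s.
Step 2 — Component impedances:
  R: Z = R = 2430 Ω
  L: Z = jωL = j·2765·0.00288 = 0 + j7.962 Ω
Step 3 — Series combination: Z_total = R + L = 2430 + j7.962 Ω = 2430∠0.2° Ω.
Step 4 — Power factor: PF = cos(φ) = Re(Z)/|Z| = 2430/2430 = 1.
Step 5 — Type: Im(Z) = 7.962 ⇒ lagging (phase φ = 0.2°).

PF = 1 (lagging, φ = 0.2°)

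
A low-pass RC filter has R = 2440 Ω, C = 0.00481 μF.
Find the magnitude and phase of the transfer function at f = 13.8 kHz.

Step 1 — Angular frequency: ω = 2π·1.38e+04 = 8.671e+04 rad/s.
Step 2 — Transfer function: H(jω) = 1/(1 + jωRC).
Step 3 — Denominator: 1 + jωRC = 1 + j·8.671e+04·2440·4.81e-09 = 1 + j1.018.
Step 4 — H = 0.4913 - j0.4999.
Step 5 — Magnitude: |H| = 0.7009 (-3.1 dB); phase: φ = -45.5°.

|H| = 0.7009 (-3.1 dB), φ = -45.5°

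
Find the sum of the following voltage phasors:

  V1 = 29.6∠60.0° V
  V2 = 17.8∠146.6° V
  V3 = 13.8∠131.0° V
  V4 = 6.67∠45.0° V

Step 1 — Convert each phasor to rectangular form:
  V1 = 29.6·(cos(60.0°) + j·sin(60.0°)) = 14.8 + j25.63 V
  V2 = 17.8·(cos(146.6°) + j·sin(146.6°)) = -14.86 + j9.799 V
  V3 = 13.8·(cos(131.0°) + j·sin(131.0°)) = -9.054 + j10.41 V
  V4 = 6.67·(cos(45.0°) + j·sin(45.0°)) = 4.716 + j4.716 V
Step 2 — Sum components: V_total = -4.398 + j50.56 V.
Step 3 — Convert to polar: |V_total| = 50.76 V, ∠V_total = 95.0°.

V_total = 50.76∠95.0° V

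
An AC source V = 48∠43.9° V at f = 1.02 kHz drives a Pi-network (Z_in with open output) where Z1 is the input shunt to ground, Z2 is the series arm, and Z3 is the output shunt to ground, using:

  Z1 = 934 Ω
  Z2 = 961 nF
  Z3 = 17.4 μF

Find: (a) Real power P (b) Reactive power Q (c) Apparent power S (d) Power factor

Step 1 — Angular frequency: ω = 2π·f = 2π·1020 = 6409 rad/s.
Step 2 — Component impedances:
  Z1: Z = R = 934 Ω
  Z2: Z = 1/(jωC) = -j/(ω·C) = 0 - j162.4 Ω
  Z3: Z = 1/(jωC) = -j/(ω·C) = 0 - j8.967 Ω
Step 3 — With open output, the series arm Z2 and the output shunt Z3 appear in series to ground: Z2 + Z3 = 0 - j171.3 Ω.
Step 4 — Parallel with input shunt Z1: Z_in = Z1 || (Z2 + Z3) = 30.41 - j165.8 Ω = 168.5∠-79.6° Ω.
Step 5 — Source phasor: V = 48∠43.9° V = 34.59 + j33.28 V.
Step 6 — Current: I = V / Z = -0.1572 + j0.2375 A = 0.2848∠123.5° A.
Step 7 — Complex power: S = V·I* = 2.467 - j13.45 VA.
Step 8 — Real power: P = Re(S) = 2.467 W.
Step 9 — Reactive power: Q = Im(S) = -13.45 VAR.
Step 10 — Apparent power: |S| = 13.67 VA.
Step 11 — Power factor: PF = P/|S| = 0.1804 (leading).

(a) P = 2.467 W  (b) Q = -13.45 VAR  (c) S = 13.67 VA  (d) PF = 0.1804 (leading)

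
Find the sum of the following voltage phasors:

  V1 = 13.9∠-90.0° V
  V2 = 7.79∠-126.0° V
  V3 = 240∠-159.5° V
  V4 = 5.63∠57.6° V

Step 1 — Convert each phasor to rectangular form:
  V1 = 13.9·(cos(-90.0°) + j·sin(-90.0°)) = 0 - j13.9 V
  V2 = 7.79·(cos(-126.0°) + j·sin(-126.0°)) = -4.579 - j6.302 V
  V3 = 240·(cos(-159.5°) + j·sin(-159.5°)) = -224.8 - j84.05 V
  V4 = 5.63·(cos(57.6°) + j·sin(57.6°)) = 3.017 + j4.754 V
Step 2 — Sum components: V_total = -226.4 - j99.5 V.
Step 3 — Convert to polar: |V_total| = 247.3 V, ∠V_total = -156.3°.

V_total = 247.3∠-156.3° V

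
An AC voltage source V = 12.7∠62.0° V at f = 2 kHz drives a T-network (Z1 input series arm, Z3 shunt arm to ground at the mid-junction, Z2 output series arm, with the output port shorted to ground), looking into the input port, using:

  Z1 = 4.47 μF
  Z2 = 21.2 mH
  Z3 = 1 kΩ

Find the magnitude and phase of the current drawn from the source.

Step 1 — Angular frequency: ω = 2π·f = 2π·2000 = 1.257e+04 rad/s.
Step 2 — Component impedances:
  Z1: Z = 1/(jωC) = -j/(ω·C) = 0 - j17.8 Ω
  Z2: Z = jωL = j·1.257e+04·0.0212 = 0 + j266.4 Ω
  Z3: Z = R = 1000 Ω
Step 3 — With the output port shorted to ground, the output series arm Z2 runs from the junction to ground; the shunt arm Z3 also runs from the junction to ground. They appear in parallel: Z3 || Z2 = 66.27 + j248.8 Ω.
Step 4 — Series with input arm Z1: Z_in = Z1 + (Z3 || Z2) = 66.27 + j230.9 Ω = 240.3∠74.0° Ω.
Step 5 — Source phasor: V = 12.7∠62.0° V = 5.962 + j11.21 V.
Step 6 — Ohm's law: I = V / Z_total = (5.962 + j11.21) / (66.27 + j230.9) = 0.0517 - j0.01098 A.
Step 7 — Convert to polar: |I| = 0.05286 A, ∠I = -12.0°.

I = 0.05286∠-12.0° A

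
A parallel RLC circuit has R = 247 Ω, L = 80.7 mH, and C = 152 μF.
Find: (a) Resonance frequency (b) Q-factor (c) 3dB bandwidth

Step 1 — Resonance: ω₀ = 1/√(LC) = 1/√(0.0807·0.000152) = 285.5 rad/s.
Step 2 — f₀ = ω₀/(2π) = 45.44 Hz.
Step 3 — Parallel Q: Q = R/(ω₀L) = 247/(285.5·0.0807) = 10.72.
Step 4 — Bandwidth: Δω = ω₀/Q = 26.64 rad/s; BW = Δω/(2π) = 4.239 Hz.

(a) f₀ = 45.44 Hz  (b) Q = 10.72  (c) BW = 4.239 Hz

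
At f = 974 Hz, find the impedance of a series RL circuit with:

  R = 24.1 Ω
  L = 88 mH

Step 1 — Angular frequency: ω = 2π·f = 2π·974 = 6120 rad/s.
Step 2 — Component impedances:
  R: Z = R = 24.1 Ω
  L: Z = jωL = j·6120·0.088 = 0 + j538.5 Ω
Step 3 — Series combination: Z_total = R + L = 24.1 + j538.5 Ω = 539.1∠87.4° Ω.

Z = 24.1 + j538.5 Ω = 539.1∠87.4° Ω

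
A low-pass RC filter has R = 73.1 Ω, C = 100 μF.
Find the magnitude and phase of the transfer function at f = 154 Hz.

Step 1 — Angular frequency: ω = 2π·154 = 967.6 rad/s.
Step 2 — Transfer function: H(jω) = 1/(1 + jωRC).
Step 3 — Denominator: 1 + jωRC = 1 + j·967.6·73.1·0.0001 = 1 + j7.073.
Step 4 — H = 0.0196 - j0.1386.
Step 5 — Magnitude: |H| = 0.14 (-17.1 dB); phase: φ = -82.0°.

|H| = 0.14 (-17.1 dB), φ = -82.0°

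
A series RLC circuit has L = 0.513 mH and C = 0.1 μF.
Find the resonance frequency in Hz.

Step 1 — Resonance condition Im(Z)=0 gives ω₀ = 1/√(LC).
Step 2 — ω₀ = 1/√(0.000513·1e-07) = 1.396e+05 rad/s.
Step 3 — f₀ = ω₀/(2π) = 2.222e+04 Hz.

f₀ = 2.222e+04 Hz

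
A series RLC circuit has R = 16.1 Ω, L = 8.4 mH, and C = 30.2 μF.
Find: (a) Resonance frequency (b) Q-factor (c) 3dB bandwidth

Step 1 — Resonance: ω₀ = 1/√(LC) = 1/√(0.0084·3.02e-05) = 1985 rad/s.
Step 2 — f₀ = ω₀/(2π) = 316 Hz.
Step 3 — Series Q: Q = ω₀L/R = 1985·0.0084/16.1 = 1.036.
Step 4 — Bandwidth: Δω = ω₀/Q = 1917 rad/s; BW = Δω/(2π) = 305 Hz.

(a) f₀ = 316 Hz  (b) Q = 1.036  (c) BW = 305 Hz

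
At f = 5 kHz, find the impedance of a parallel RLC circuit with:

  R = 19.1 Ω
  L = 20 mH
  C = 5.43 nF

Step 1 — Angular frequency: ω = 2π·f = 2π·5000 = 3.142e+04 rad/s.
Step 2 — Component impedances:
  R: Z = R = 19.1 Ω
  L: Z = jωL = j·3.142e+04·0.02 = 0 + j628.3 Ω
  C: Z = 1/(jωC) = -j/(ω·C) = 0 - j5862 Ω
Step 3 — Parallel combination: 1/Z_total = 1/R + 1/L + 1/C; Z_total = 19.09 + j0.518 Ω = 19.09∠1.6° Ω.

Z = 19.09 + j0.518 Ω = 19.09∠1.6° Ω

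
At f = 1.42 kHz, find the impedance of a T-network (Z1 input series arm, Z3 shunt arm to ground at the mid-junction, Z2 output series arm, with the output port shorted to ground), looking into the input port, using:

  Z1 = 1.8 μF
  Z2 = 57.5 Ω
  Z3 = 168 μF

Step 1 — Angular frequency: ω = 2π·f = 2π·1420 = 8922 rad/s.
Step 2 — Component impedances:
  Z1: Z = 1/(jωC) = -j/(ω·C) = 0 - j62.27 Ω
  Z2: Z = R = 57.5 Ω
  Z3: Z = 1/(jωC) = -j/(ω·C) = 0 - j0.6671 Ω
Step 3 — With the output port shorted to ground, the output series arm Z2 runs from the junction to ground; the shunt arm Z3 also runs from the junction to ground. They appear in parallel: Z3 || Z2 = 0.00774 - j0.6671 Ω.
Step 4 — Series with input arm Z1: Z_in = Z1 + (Z3 || Z2) = 0.00774 - j62.93 Ω = 62.93∠-90.0° Ω.

Z = 0.00774 - j62.93 Ω = 62.93∠-90.0° Ω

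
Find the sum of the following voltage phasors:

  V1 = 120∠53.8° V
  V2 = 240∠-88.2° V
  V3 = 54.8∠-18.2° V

Step 1 — Convert each phasor to rectangular form:
  V1 = 120·(cos(53.8°) + j·sin(53.8°)) = 70.87 + j96.84 V
  V2 = 240·(cos(-88.2°) + j·sin(-88.2°)) = 7.539 - j239.9 V
  V3 = 54.8·(cos(-18.2°) + j·sin(-18.2°)) = 52.06 - j17.12 V
Step 2 — Sum components: V_total = 130.5 - j160.2 V.
Step 3 — Convert to polar: |V_total| = 206.6 V, ∠V_total = -50.8°.

V_total = 206.6∠-50.8° V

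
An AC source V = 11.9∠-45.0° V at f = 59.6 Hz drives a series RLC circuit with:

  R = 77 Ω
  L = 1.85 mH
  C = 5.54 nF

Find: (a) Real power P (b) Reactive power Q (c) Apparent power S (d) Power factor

Step 1 — Angular frequency: ω = 2π·f = 2π·59.6 = 374.5 rad/s.
Step 2 — Component impedances:
  R: Z = R = 77 Ω
  L: Z = jωL = j·374.5·0.00185 = 0 + j0.6928 Ω
  C: Z = 1/(jωC) = -j/(ω·C) = 0 - j4.82e+05 Ω
Step 3 — Series combination: Z_total = R + L + C = 77 - j4.82e+05 Ω = 4.82e+05∠-90.0° Ω.
Step 4 — Source phasor: V = 11.9∠-45.0° V = 8.415 - j8.415 V.
Step 5 — Current: I = V / Z = 1.746e-05 + j1.745e-05 A = 2.469e-05∠45.0° A.
Step 6 — Complex power: S = V·I* = 4.693e-08 - j0.0002938 VA.
Step 7 — Real power: P = Re(S) = 4.693e-08 W.
Step 8 — Reactive power: Q = Im(S) = -0.0002938 VAR.
Step 9 — Apparent power: |S| = 0.0002938 VA.
Step 10 — Power factor: PF = P/|S| = 0.0001597 (leading).

(a) P = 4.693e-08 W  (b) Q = -0.0002938 VAR  (c) S = 0.0002938 VA  (d) PF = 0.0001597 (leading)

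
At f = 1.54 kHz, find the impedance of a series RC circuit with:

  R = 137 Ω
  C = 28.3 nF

Step 1 — Angular frequency: ω = 2π·f = 2π·1540 = 9676 rad/s.
Step 2 — Component impedances:
  R: Z = R = 137 Ω
  C: Z = 1/(jωC) = -j/(ω·C) = 0 - j3652 Ω
Step 3 — Series combination: Z_total = R + C = 137 - j3652 Ω = 3654∠-87.9° Ω.

Z = 137 - j3652 Ω = 3654∠-87.9° Ω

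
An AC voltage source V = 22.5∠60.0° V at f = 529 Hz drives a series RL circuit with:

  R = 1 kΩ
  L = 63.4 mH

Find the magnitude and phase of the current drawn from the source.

Step 1 — Angular frequency: ω = 2π·f = 2π·529 = 3324 rad/s.
Step 2 — Component impedances:
  R: Z = R = 1000 Ω
  L: Z = jωL = j·3324·0.0634 = 0 + j210.7 Ω
Step 3 — Series combination: Z_total = R + L = 1000 + j210.7 Ω = 1022∠11.9° Ω.
Step 4 — Source phasor: V = 22.5∠60.0° V = 11.25 + j19.49 V.
Step 5 — Ohm's law: I = V / Z_total = (11.25 + j19.49) / (1000 + j210.7) = 0.0147 + j0.01639 A.
Step 6 — Convert to polar: |I| = 0.02202 A, ∠I = 48.1°.

I = 0.02202∠48.1° A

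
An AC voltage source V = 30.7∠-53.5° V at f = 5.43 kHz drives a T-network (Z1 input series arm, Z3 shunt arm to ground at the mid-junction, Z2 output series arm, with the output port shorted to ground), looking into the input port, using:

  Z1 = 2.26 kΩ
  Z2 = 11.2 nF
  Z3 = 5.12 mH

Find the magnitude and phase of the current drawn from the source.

Step 1 — Angular frequency: ω = 2π·f = 2π·5430 = 3.412e+04 rad/s.
Step 2 — Component impedances:
  Z1: Z = R = 2260 Ω
  Z2: Z = 1/(jωC) = -j/(ω·C) = 0 - j2617 Ω
  Z3: Z = jωL = j·3.412e+04·0.00512 = 0 + j174.7 Ω
Step 3 — With the output port shorted to ground, the output series arm Z2 runs from the junction to ground; the shunt arm Z3 also runs from the junction to ground. They appear in parallel: Z3 || Z2 = 0 + j187.2 Ω.
Step 4 — Series with input arm Z1: Z_in = Z1 + (Z3 || Z2) = 2260 + j187.2 Ω = 2268∠4.7° Ω.
Step 5 — Source phasor: V = 30.7∠-53.5° V = 18.26 - j24.68 V.
Step 6 — Ohm's law: I = V / Z_total = (18.26 - j24.68) / (2260 + j187.2) = 0.007127 - j0.01151 A.
Step 7 — Convert to polar: |I| = 0.01354 A, ∠I = -58.2°.

I = 0.01354∠-58.2° A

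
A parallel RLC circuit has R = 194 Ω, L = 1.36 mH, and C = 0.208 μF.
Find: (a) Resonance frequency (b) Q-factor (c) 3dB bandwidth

Step 1 — Resonance: ω₀ = 1/√(LC) = 1/√(0.00136·2.08e-07) = 5.946e+04 rad/s.
Step 2 — f₀ = ω₀/(2π) = 9463 Hz.
Step 3 — Parallel Q: Q = R/(ω₀L) = 194/(5.946e+04·0.00136) = 2.399.
Step 4 — Bandwidth: Δω = ω₀/Q = 2.478e+04 rad/s; BW = Δω/(2π) = 3944 Hz.

(a) f₀ = 9463 Hz  (b) Q = 2.399  (c) BW = 3944 Hz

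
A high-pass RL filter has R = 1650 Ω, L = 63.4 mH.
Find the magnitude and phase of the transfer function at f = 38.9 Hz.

Step 1 — Angular frequency: ω = 2π·38.9 = 244.4 rad/s.
Step 2 — Transfer function: H(jω) = jωL/(R + jωL).
Step 3 — Numerator jωL = j·15.5; denominator R + jωL = 1650 + j15.5.
Step 4 — H = 8.819e-05 + j0.009391.
Step 5 — Magnitude: |H| = 0.009391 (-40.5 dB); phase: φ = 89.5°.

|H| = 0.009391 (-40.5 dB), φ = 89.5°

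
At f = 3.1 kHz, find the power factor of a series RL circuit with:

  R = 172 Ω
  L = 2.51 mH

Step 1 — Angular frequency: ω = 2π·f = 2π·3100 = 1.948e+04 rad/s.
Step 2 — Component impedances:
  R: Z = R = 172 Ω
  L: Z = jωL = j·1.948e+04·0.00251 = 0 + j48.89 Ω
Step 3 — Series combination: Z_total = R + L = 172 + j48.89 Ω = 178.8∠15.9° Ω.
Step 4 — Power factor: PF = cos(φ) = Re(Z)/|Z| = 172/178.81 = 0.9619.
Step 5 — Type: Im(Z) = 48.89 ⇒ lagging (phase φ = 15.9°).

PF = 0.9619 (lagging, φ = 15.9°)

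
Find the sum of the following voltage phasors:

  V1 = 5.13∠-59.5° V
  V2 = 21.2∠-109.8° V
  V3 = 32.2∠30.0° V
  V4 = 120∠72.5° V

Step 1 — Convert each phasor to rectangular form:
  V1 = 5.13·(cos(-59.5°) + j·sin(-59.5°)) = 2.604 - j4.42 V
  V2 = 21.2·(cos(-109.8°) + j·sin(-109.8°)) = -7.181 - j19.95 V
  V3 = 32.2·(cos(30.0°) + j·sin(30.0°)) = 27.89 + j16.1 V
  V4 = 120·(cos(72.5°) + j·sin(72.5°)) = 36.08 + j114.4 V
Step 2 — Sum components: V_total = 59.39 + j106.2 V.
Step 3 — Convert to polar: |V_total| = 121.7 V, ∠V_total = 60.8°.

V_total = 121.7∠60.8° V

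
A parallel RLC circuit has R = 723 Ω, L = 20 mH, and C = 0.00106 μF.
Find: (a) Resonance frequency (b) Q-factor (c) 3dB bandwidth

Step 1 — Resonance: ω₀ = 1/√(LC) = 1/√(0.02·1.06e-09) = 2.172e+05 rad/s.
Step 2 — f₀ = ω₀/(2π) = 3.457e+04 Hz.
Step 3 — Parallel Q: Q = R/(ω₀L) = 723/(2.172e+05·0.02) = 0.1664.
Step 4 — Bandwidth: Δω = ω₀/Q = 1.305e+06 rad/s; BW = Δω/(2π) = 2.077e+05 Hz.

(a) f₀ = 3.457e+04 Hz  (b) Q = 0.1664  (c) BW = 2.077e+05 Hz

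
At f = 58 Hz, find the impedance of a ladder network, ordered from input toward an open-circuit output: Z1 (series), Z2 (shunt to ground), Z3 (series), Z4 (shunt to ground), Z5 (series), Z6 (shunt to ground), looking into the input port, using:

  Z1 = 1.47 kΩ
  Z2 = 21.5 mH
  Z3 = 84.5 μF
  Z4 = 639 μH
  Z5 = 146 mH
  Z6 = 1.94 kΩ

Step 1 — Angular frequency: ω = 2π·f = 2π·58 = 364.4 rad/s.
Step 2 — Component impedances:
  Z1: Z = R = 1470 Ω
  Z2: Z = jωL = j·364.4·0.0215 = 0 + j7.835 Ω
  Z3: Z = 1/(jωC) = -j/(ω·C) = 0 - j32.47 Ω
  Z4: Z = jωL = j·364.4·0.000639 = 0 + j0.2329 Ω
  Z5: Z = jωL = j·364.4·0.146 = 0 + j53.21 Ω
  Z6: Z = R = 1940 Ω
Step 3 — Ladder network (open output): work backward from the far end, alternating series and parallel combinations. Z_in = 1470 + j10.35 Ω = 1470∠0.4° Ω.

Z = 1470 + j10.35 Ω = 1470∠0.4° Ω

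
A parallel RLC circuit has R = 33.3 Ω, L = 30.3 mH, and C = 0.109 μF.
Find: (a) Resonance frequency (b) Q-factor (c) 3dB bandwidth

Step 1 — Resonance: ω₀ = 1/√(LC) = 1/√(0.0303·1.09e-07) = 1.74e+04 rad/s.
Step 2 — f₀ = ω₀/(2π) = 2769 Hz.
Step 3 — Parallel Q: Q = R/(ω₀L) = 33.3/(1.74e+04·0.0303) = 0.06316.
Step 4 — Bandwidth: Δω = ω₀/Q = 2.755e+05 rad/s; BW = Δω/(2π) = 4.385e+04 Hz.

(a) f₀ = 2769 Hz  (b) Q = 0.06316  (c) BW = 4.385e+04 Hz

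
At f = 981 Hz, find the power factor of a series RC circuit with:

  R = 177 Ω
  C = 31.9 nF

Step 1 — Angular frequency: ω = 2π·f = 2π·981 = 6164 rad/s.
Step 2 — Component impedances:
  R: Z = R = 177 Ω
  C: Z = 1/(jωC) = -j/(ω·C) = 0 - j5086 Ω
Step 3 — Series combination: Z_total = R + C = 177 - j5086 Ω = 5089∠-88.0° Ω.
Step 4 — Power factor: PF = cos(φ) = Re(Z)/|Z| = 177/5089 = 0.03478.
Step 5 — Type: Im(Z) = -5086 ⇒ leading (phase φ = -88.0°).

PF = 0.03478 (leading, φ = -88.0°)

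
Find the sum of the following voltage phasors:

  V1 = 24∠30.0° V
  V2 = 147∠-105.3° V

Step 1 — Convert each phasor to rectangular form:
  V1 = 24·(cos(30.0°) + j·sin(30.0°)) = 20.78 + j12 V
  V2 = 147·(cos(-105.3°) + j·sin(-105.3°)) = -38.79 - j141.8 V
Step 2 — Sum components: V_total = -18 - j129.8 V.
Step 3 — Convert to polar: |V_total| = 131 V, ∠V_total = -97.9°.

V_total = 131∠-97.9° V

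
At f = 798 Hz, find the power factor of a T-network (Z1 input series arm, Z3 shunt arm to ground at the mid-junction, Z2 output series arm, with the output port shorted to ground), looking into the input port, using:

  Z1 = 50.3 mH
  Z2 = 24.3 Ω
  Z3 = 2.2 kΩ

Step 1 — Angular frequency: ω = 2π·f = 2π·798 = 5014 rad/s.
Step 2 — Component impedances:
  Z1: Z = jωL = j·5014·0.0503 = 0 + j252.2 Ω
  Z2: Z = R = 24.3 Ω
  Z3: Z = R = 2200 Ω
Step 3 — With the output port shorted to ground, the output series arm Z2 runs from the junction to ground; the shunt arm Z3 also runs from the junction to ground. They appear in parallel: Z3 || Z2 = 24.03 Ω.
Step 4 — Series with input arm Z1: Z_in = Z1 + (Z3 || Z2) = 24.03 + j252.2 Ω = 253.3∠84.6° Ω.
Step 5 — Power factor: PF = cos(φ) = Re(Z)/|Z| = 24.03/253.3 = 0.09487.
Step 6 — Type: Im(Z) = 252.2 ⇒ lagging (phase φ = 84.6°).

PF = 0.09487 (lagging, φ = 84.6°)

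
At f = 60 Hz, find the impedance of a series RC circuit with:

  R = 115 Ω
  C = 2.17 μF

Step 1 — Angular frequency: ω = 2π·f = 2π·60 = 377 rad/s.
Step 2 — Component impedances:
  R: Z = R = 115 Ω
  C: Z = 1/(jωC) = -j/(ω·C) = 0 - j1222 Ω
Step 3 — Series combination: Z_total = R + C = 115 - j1222 Ω = 1228∠-84.6° Ω.

Z = 115 - j1222 Ω = 1228∠-84.6° Ω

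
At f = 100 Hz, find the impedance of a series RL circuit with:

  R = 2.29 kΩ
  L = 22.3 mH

Step 1 — Angular frequency: ω = 2π·f = 2π·100 = 628.3 rad/s.
Step 2 — Component impedances:
  R: Z = R = 2290 Ω
  L: Z = jωL = j·628.3·0.0223 = 0 + j14.01 Ω
Step 3 — Series combination: Z_total = R + L = 2290 + j14.01 Ω = 2290∠0.4° Ω.

Z = 2290 + j14.01 Ω = 2290∠0.4° Ω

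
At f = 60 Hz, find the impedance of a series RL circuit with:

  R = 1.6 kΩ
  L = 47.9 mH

Step 1 — Angular frequency: ω = 2π·f = 2π·60 = 377 rad/s.
Step 2 — Component impedances:
  R: Z = R = 1600 Ω
  L: Z = jωL = j·377·0.0479 = 0 + j18.06 Ω
Step 3 — Series combination: Z_total = R + L = 1600 + j18.06 Ω = 1600∠0.6° Ω.

Z = 1600 + j18.06 Ω = 1600∠0.6° Ω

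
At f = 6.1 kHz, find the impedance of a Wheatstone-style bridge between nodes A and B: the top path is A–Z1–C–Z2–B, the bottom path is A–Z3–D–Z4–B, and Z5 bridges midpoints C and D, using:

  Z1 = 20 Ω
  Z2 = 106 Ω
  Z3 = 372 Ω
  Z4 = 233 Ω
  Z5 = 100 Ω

Step 1 — Angular frequency: ω = 2π·f = 2π·6100 = 3.833e+04 rad/s.
Step 2 — Component impedances:
  Z1: Z = R = 20 Ω
  Z2: Z = R = 106 Ω
  Z3: Z = R = 372 Ω
  Z4: Z = R = 233 Ω
  Z5: Z = R = 100 Ω
Step 3 — Bridge requires nodal analysis (the Z5 bridge couples midpoints C and D, so the two paths cannot be reduced to a simple series/parallel combination). Setting node B to ground and injecting 1 A at node A, the 3-node admittance system at A, C, D solves to V_A = Z_AB = 96.25 Ω = 96.25∠0.0° Ω.

Z = 96.25 Ω = 96.25∠0.0° Ω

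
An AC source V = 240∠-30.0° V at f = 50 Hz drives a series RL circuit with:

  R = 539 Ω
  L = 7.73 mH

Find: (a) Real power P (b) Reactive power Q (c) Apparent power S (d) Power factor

Step 1 — Angular frequency: ω = 2π·f = 2π·50 = 314.2 rad/s.
Step 2 — Component impedances:
  R: Z = R = 539 Ω
  L: Z = jωL = j·314.2·0.00773 = 0 + j2.428 Ω
Step 3 — Series combination: Z_total = R + L = 539 + j2.428 Ω = 539∠0.3° Ω.
Step 4 — Source phasor: V = 240∠-30.0° V = 207.8 - j120 V.
Step 5 — Current: I = V / Z = 0.3846 - j0.2244 A = 0.4453∠-30.3° A.
Step 6 — Complex power: S = V·I* = 106.9 + j0.4815 VA.
Step 7 — Real power: P = Re(S) = 106.9 W.
Step 8 — Reactive power: Q = Im(S) = 0.4815 VAR.
Step 9 — Apparent power: |S| = 106.9 VA.
Step 10 — Power factor: PF = P/|S| = 1 (lagging).

(a) P = 106.9 W  (b) Q = 0.4815 VAR  (c) S = 106.9 VA  (d) PF = 1 (lagging)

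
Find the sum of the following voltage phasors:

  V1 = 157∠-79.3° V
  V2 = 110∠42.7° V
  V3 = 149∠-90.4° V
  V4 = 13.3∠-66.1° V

Step 1 — Convert each phasor to rectangular form:
  V1 = 157·(cos(-79.3°) + j·sin(-79.3°)) = 29.15 - j154.3 V
  V2 = 110·(cos(42.7°) + j·sin(42.7°)) = 80.84 + j74.6 V
  V3 = 149·(cos(-90.4°) + j·sin(-90.4°)) = -1.04 - j149 V
  V4 = 13.3·(cos(-66.1°) + j·sin(-66.1°)) = 5.388 - j12.16 V
Step 2 — Sum components: V_total = 114.3 - j240.8 V.
Step 3 — Convert to polar: |V_total| = 266.6 V, ∠V_total = -64.6°.

V_total = 266.6∠-64.6° V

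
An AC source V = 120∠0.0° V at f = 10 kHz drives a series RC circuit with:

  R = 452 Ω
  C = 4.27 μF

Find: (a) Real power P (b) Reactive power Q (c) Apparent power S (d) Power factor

Step 1 — Angular frequency: ω = 2π·f = 2π·1e+04 = 6.283e+04 rad/s.
Step 2 — Component impedances:
  R: Z = R = 452 Ω
  C: Z = 1/(jωC) = -j/(ω·C) = 0 - j3.727 Ω
Step 3 — Series combination: Z_total = R + C = 452 - j3.727 Ω = 452∠-0.5° Ω.
Step 4 — Source phasor: V = 120∠0.0° V = 120 V.
Step 5 — Current: I = V / Z = 0.2655 + j0.002189 A = 0.2655∠0.5° A.
Step 6 — Complex power: S = V·I* = 31.86 - j0.2627 VA.
Step 7 — Real power: P = Re(S) = 31.86 W.
Step 8 — Reactive power: Q = Im(S) = -0.2627 VAR.
Step 9 — Apparent power: |S| = 31.86 VA.
Step 10 — Power factor: PF = P/|S| = 1 (leading).

(a) P = 31.86 W  (b) Q = -0.2627 VAR  (c) S = 31.86 VA  (d) PF = 1 (leading)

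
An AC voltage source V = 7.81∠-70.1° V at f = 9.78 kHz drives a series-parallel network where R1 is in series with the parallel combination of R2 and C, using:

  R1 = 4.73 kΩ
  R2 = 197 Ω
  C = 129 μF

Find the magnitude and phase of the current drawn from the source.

Step 1 — Angular frequency: ω = 2π·f = 2π·9780 = 6.145e+04 rad/s.
Step 2 — Component impedances:
  R1: Z = R = 4730 Ω
  R2: Z = R = 197 Ω
  C: Z = 1/(jωC) = -j/(ω·C) = 0 - j0.1262 Ω
Step 3 — Parallel branch: R2 || C = 1/(1/R2 + 1/C) = 8.078e-05 - j0.1262 Ω.
Step 4 — Series with R1: Z_total = R1 + (R2 || C) = 4730 - j0.1262 Ω = 4730∠-0.0° Ω.
Step 5 — Source phasor: V = 7.81∠-70.1° V = 2.658 - j7.344 V.
Step 6 — Ohm's law: I = V / Z_total = (2.658 - j7.344) / (4730 - j0.1262) = 0.0005621 - j0.001553 A.
Step 7 — Convert to polar: |I| = 0.001651 A, ∠I = -70.1°.

I = 0.001651∠-70.1° A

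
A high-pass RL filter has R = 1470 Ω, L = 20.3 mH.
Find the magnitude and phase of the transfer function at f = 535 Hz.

Step 1 — Angular frequency: ω = 2π·535 = 3362 rad/s.
Step 2 — Transfer function: H(jω) = jωL/(R + jωL).
Step 3 — Numerator jωL = j·68.24; denominator R + jωL = 1470 + j68.24.
Step 4 — H = 0.00215 + j0.04632.
Step 5 — Magnitude: |H| = 0.04637 (-26.7 dB); phase: φ = 87.3°.

|H| = 0.04637 (-26.7 dB), φ = 87.3°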